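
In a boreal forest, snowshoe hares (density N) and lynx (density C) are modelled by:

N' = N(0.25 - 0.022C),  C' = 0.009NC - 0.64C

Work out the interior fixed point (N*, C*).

N* ≈ 71.1, C* ≈ 11.4

Set dC/dt = 0 with C > 0: 0.009N - 0.64 = 0, so N* = 0.64/0.009 = 71.1.
Set dN/dt = 0 with N > 0: 0.25 - 0.022C = 0, so C* = 0.25/0.022 = 11.4.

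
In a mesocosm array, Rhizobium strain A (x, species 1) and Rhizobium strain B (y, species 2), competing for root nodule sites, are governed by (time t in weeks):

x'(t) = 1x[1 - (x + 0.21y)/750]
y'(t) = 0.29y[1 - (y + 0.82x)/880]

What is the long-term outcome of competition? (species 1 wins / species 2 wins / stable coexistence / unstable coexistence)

stable coexistence

Compare the nullcline intercepts: K1/α12 = 750/0.21 = 3570 > K2 = 880; K2/α21 = 880/0.82 = 1070 > K1 = 750.
Since both inequalities hold, each species can invade when rare, so the interior equilibrium is stable.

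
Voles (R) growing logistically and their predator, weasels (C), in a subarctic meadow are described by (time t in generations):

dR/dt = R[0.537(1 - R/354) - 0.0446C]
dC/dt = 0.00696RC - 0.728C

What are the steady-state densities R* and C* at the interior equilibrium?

R* ≈ 105, C* ≈ 8.48

From dC/dt = 0 with C > 0: 0.00696R* = 0.728, so R* = 105.
Substitute into dR/dt = 0: 0.537(1 - 105/354) = 0.0446C*.
The bracket is 0.705, giving C* = 0.378/0.0446 = 8.48.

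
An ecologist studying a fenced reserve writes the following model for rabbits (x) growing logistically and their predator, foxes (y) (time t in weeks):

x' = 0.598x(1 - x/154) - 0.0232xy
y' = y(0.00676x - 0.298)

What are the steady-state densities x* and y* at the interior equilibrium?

From dy/dt = 0 with y > 0: 0.00676x* = 0.298, so x* = 44.1.
Substitute into dx/dt = 0: 0.598(1 - 44.1/154) = 0.0232y*.
The bracket is 0.714, giving y* = 0.427/0.0232 = 18.4.

x* ≈ 44.1, y* ≈ 18.4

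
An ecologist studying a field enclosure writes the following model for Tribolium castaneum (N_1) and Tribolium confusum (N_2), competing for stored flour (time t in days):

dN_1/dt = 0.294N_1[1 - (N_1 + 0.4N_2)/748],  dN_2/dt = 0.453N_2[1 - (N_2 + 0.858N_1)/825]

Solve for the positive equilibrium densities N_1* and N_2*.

Setting both brackets to zero gives the nullclines N_1 + 0.4N_2 = 748 and 0.858N_1 + N_2 = 825.
Substituting N_2 = 825 - 0.858N_1 into the first: N_1(1 - 0.4·0.858) = 748 - 0.4·825.
So N_1* = 418/0.657 = 636, and then N_2* = 825 - 0.858·636 = 279.

N_1* ≈ 636, N_2* ≈ 279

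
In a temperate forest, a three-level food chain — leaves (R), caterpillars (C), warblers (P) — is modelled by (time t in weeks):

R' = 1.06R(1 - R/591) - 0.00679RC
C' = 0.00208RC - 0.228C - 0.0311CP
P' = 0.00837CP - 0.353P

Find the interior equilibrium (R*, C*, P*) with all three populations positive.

From dP/dt = 0: 0.00837C* = 0.353, so C* = 42.2.
From dR/dt = 0: 1.06(1 - R*/591) = 0.00679·42.2, giving R* = 591·(1 - 0.27) = 431.
From dC/dt = 0: 0.00208·431 - 0.228 = 0.0311P*, so P* = 0.669/0.0311 = 21.5.

R* ≈ 431, C* ≈ 42.2, P* ≈ 21.5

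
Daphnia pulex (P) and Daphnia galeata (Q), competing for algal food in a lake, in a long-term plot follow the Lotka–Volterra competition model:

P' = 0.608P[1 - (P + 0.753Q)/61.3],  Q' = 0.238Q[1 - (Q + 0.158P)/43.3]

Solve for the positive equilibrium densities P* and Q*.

P* ≈ 32.6, Q* ≈ 38.2

Setting both brackets to zero gives the nullclines P + 0.753Q = 61.3 and 0.158P + Q = 43.3.
Substituting Q = 43.3 - 0.158P into the first: P(1 - 0.753·0.158) = 61.3 - 0.753·43.3.
So P* = 28.7/0.881 = 32.6, and then Q* = 43.3 - 0.158·32.6 = 38.2.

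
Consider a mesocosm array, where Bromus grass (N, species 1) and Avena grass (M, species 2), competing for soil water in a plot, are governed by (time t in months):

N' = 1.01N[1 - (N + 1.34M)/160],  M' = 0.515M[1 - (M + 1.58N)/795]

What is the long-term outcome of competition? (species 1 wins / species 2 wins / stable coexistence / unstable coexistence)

species 2 excludes species 1

Compare the nullcline intercepts: K1/α12 = 160/1.34 = 119 < K2 = 795; K2/α21 = 795/1.58 = 503 > K1 = 160.
Since the inequalities point opposite ways, species 2 can invade but species 1 cannot.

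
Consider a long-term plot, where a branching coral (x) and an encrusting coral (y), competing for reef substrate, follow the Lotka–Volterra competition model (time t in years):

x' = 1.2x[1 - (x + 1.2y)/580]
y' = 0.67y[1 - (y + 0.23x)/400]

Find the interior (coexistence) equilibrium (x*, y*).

x* ≈ 138, y* ≈ 368

Setting both brackets to zero gives the nullclines x + 1.2y = 580 and 0.23x + y = 400.
Substituting y = 400 - 0.23x into the first: x(1 - 1.2·0.23) = 580 - 1.2·400.
So x* = 100/0.724 = 138, and then y* = 400 - 0.23·138 = 368.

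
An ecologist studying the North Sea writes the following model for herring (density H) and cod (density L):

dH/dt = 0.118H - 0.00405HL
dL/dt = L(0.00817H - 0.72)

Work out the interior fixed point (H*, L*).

H* ≈ 88.1, L* ≈ 29.1

Set dL/dt = 0 with L > 0: 0.00817H - 0.72 = 0, so H* = 0.72/0.00817 = 88.1.
Set dH/dt = 0 with H > 0: 0.118 - 0.00405L = 0, so L* = 0.118/0.00405 = 29.1.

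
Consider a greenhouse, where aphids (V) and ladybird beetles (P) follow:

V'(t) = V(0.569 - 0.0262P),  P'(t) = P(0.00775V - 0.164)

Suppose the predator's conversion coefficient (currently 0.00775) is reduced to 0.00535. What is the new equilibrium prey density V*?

At the interior fixed point, setting dP/dt = 0 with P > 0 fixes V* = (predator death rate)/(VP coefficient) — independent of the other coefficients.
With the change, V* = 0.164/0.00535 = 30.7; it rises from 21.2.

V* ≈ 30.7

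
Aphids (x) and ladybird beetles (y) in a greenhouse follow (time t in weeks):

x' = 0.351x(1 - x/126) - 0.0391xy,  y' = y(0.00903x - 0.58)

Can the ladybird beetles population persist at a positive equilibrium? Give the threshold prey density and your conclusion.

The predator equation gives dy/dt > 0 only when x > 0.58/0.00903 = 64.2.
Without the predator, x → K = 126. Since 126 > 64.2, the predator can invade and persist.

Threshold x = 64.2; K > 64.2, so yes, the predator persists.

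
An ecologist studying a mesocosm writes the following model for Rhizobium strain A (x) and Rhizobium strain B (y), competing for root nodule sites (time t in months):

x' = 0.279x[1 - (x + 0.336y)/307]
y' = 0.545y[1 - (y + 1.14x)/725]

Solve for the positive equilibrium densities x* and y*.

Setting both brackets to zero gives the nullclines x + 0.336y = 307 and 1.14x + y = 725.
Substituting y = 725 - 1.14x into the first: x(1 - 0.336·1.14) = 307 - 0.336·725.
So x* = 63.4/0.617 = 103, and then y* = 725 - 1.14·103 = 608.

x* ≈ 103, y* ≈ 608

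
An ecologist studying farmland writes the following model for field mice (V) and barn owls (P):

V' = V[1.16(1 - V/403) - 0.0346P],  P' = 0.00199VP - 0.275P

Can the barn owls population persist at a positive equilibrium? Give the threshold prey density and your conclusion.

Threshold V = 138; K > 138, so yes, the predator persists.

The predator equation gives dP/dt > 0 only when V > 0.275/0.00199 = 138.
Without the predator, V → K = 403. Since 403 > 138, the predator can invade and persist.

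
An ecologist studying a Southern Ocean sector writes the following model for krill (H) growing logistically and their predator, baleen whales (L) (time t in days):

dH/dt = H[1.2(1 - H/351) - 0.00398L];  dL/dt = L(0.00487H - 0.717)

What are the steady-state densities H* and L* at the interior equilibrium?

H* ≈ 147, L* ≈ 175

From dL/dt = 0 with L > 0: 0.00487H* = 0.717, so H* = 147.
Substitute into dH/dt = 0: 1.2(1 - 147/351) = 0.00398L*.
The bracket is 0.581, giving L* = 0.697/0.00398 = 175.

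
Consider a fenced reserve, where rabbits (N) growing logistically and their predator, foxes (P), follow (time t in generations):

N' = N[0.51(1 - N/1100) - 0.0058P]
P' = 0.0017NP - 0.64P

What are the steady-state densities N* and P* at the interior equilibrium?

N* ≈ 376, P* ≈ 57.8

From dP/dt = 0 with P > 0: 0.0017N* = 0.64, so N* = 376.
Substitute into dN/dt = 0: 0.51(1 - 376/1100) = 0.0058P*.
The bracket is 0.658, giving P* = 0.335/0.0058 = 57.8.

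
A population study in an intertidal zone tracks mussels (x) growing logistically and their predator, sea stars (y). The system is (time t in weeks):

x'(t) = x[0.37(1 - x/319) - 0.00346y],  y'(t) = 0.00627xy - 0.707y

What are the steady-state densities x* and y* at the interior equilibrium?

From dy/dt = 0 with y > 0: 0.00627x* = 0.707, so x* = 113.
Substitute into dx/dt = 0: 0.37(1 - 113/319) = 0.00346y*.
The bracket is 0.647, giving y* = 0.239/0.00346 = 69.1.

x* ≈ 113, y* ≈ 69.1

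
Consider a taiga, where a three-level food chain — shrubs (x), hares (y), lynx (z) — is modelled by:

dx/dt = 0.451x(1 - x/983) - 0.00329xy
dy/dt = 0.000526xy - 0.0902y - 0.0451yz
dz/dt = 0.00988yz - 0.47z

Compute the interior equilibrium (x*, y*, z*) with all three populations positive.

x* ≈ 642, y* ≈ 47.6, z* ≈ 5.49

From dz/dt = 0: 0.00988y* = 0.47, so y* = 47.6.
From dx/dt = 0: 0.451(1 - x*/983) = 0.00329·47.6, giving x* = 983·(1 - 0.347) = 642.
From dy/dt = 0: 0.000526·642 - 0.0902 = 0.0451z*, so z* = 0.247/0.0451 = 5.49.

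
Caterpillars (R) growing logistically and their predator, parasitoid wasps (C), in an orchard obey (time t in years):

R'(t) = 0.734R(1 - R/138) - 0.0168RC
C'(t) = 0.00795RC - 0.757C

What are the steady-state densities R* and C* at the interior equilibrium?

From dC/dt = 0 with C > 0: 0.00795R* = 0.757, so R* = 95.2.
Substitute into dR/dt = 0: 0.734(1 - 95.2/138) = 0.0168C*.
The bracket is 0.31, giving C* = 0.228/0.0168 = 13.5.

R* ≈ 95.2, C* ≈ 13.5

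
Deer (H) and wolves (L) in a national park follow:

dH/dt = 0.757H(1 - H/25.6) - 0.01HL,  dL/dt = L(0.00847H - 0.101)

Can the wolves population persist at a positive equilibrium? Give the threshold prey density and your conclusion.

Threshold H = 11.9; K > 11.9, so yes, the predator persists.

The predator equation gives dL/dt > 0 only when H > 0.101/0.00847 = 11.9.
Without the predator, H → K = 25.6. Since 25.6 > 11.9, the predator can invade and persist.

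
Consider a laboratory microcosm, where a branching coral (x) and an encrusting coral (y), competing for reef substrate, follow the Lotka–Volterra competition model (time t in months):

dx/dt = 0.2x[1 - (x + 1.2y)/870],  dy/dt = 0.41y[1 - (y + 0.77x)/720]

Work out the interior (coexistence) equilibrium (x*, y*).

x* ≈ 78.9, y* ≈ 659

Setting both brackets to zero gives the nullclines x + 1.2y = 870 and 0.77x + y = 720.
Substituting y = 720 - 0.77x into the first: x(1 - 1.2·0.77) = 870 - 1.2·720.
So x* = 6/0.076 = 78.9, and then y* = 720 - 0.77·78.9 = 659.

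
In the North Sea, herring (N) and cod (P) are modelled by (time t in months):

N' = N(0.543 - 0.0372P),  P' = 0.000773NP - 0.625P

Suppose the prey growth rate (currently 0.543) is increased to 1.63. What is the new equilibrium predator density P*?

At the interior fixed point, setting dN/dt = 0 with N > 0 fixes P* = (prey growth rate)/(NP coefficient) — independent of the other coefficients.
With the change, P* = 1.63/0.0372 = 43.8; it rises from 14.6.

P* ≈ 43.8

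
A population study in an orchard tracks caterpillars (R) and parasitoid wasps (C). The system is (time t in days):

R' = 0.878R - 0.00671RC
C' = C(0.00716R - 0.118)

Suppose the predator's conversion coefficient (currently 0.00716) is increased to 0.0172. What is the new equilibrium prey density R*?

R* ≈ 6.86

At the interior fixed point, setting dC/dt = 0 with C > 0 fixes R* = (predator death rate)/(RC coefficient) — independent of the other coefficients.
With the change, R* = 0.118/0.0172 = 6.86; it falls from 16.5.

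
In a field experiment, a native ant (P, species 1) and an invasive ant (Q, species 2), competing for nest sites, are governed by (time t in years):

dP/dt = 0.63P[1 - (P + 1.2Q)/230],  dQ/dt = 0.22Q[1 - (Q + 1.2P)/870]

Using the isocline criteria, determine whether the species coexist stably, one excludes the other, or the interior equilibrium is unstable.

Compare the nullcline intercepts: K1/α12 = 230/1.2 = 192 < K2 = 870; K2/α21 = 870/1.2 = 725 > K1 = 230.
Since the inequalities point opposite ways, species 2 can invade but species 1 cannot.

species 2 excludes species 1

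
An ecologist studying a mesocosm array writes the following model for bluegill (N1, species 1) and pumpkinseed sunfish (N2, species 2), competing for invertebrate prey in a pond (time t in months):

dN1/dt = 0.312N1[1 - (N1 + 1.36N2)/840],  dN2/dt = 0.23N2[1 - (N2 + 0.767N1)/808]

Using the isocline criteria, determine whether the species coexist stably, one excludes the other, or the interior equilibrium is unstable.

Compare the nullcline intercepts: K1/α12 = 840/1.36 = 618 < K2 = 808; K2/α21 = 808/0.767 = 1050 > K1 = 840.
Since the inequalities point opposite ways, species 2 can invade but species 1 cannot.

species 2 excludes species 1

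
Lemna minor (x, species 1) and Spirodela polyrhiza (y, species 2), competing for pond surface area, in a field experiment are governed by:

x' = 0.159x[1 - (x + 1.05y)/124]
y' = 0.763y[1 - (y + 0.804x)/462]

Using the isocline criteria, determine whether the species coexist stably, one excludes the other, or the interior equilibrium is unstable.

species 2 excludes species 1

Compare the nullcline intercepts: K1/α12 = 124/1.05 = 118 < K2 = 462; K2/α21 = 462/0.804 = 575 > K1 = 124.
Since the inequalities point opposite ways, species 2 can invade but species 1 cannot.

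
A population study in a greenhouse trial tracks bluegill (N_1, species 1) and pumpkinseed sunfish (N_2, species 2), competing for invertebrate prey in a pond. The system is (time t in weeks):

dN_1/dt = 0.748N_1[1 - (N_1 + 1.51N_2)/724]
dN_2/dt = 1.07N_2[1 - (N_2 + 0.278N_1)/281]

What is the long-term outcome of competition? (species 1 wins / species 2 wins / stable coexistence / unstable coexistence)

Compare the nullcline intercepts: K1/α12 = 724/1.51 = 479 > K2 = 281; K2/α21 = 281/0.278 = 1010 > K1 = 724.
Since both inequalities hold, each species can invade when rare, so the interior equilibrium is stable.

stable coexistence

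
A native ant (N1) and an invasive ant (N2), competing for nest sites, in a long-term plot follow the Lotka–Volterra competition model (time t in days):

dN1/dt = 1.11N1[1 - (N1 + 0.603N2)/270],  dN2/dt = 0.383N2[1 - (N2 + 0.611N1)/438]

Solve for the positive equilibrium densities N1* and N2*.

Setting both brackets to zero gives the nullclines N1 + 0.603N2 = 270 and 0.611N1 + N2 = 438.
Substituting N2 = 438 - 0.611N1 into the first: N1(1 - 0.603·0.611) = 270 - 0.603·438.
So N1* = 5.89/0.632 = 9.32, and then N2* = 438 - 0.611·9.32 = 432.

N1* ≈ 9.32, N2* ≈ 432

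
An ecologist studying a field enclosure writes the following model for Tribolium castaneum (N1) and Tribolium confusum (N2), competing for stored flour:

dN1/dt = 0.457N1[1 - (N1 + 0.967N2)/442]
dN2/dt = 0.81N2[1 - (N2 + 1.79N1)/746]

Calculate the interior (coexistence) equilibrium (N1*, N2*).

Setting both brackets to zero gives the nullclines N1 + 0.967N2 = 442 and 1.79N1 + N2 = 746.
Substituting N2 = 746 - 1.79N1 into the first: N1(1 - 0.967·1.79) = 442 - 0.967·746.
So N1* = -279/-0.731 = 382, and then N2* = 746 - 1.79·382 = 61.8.

N1* ≈ 382, N2* ≈ 61.8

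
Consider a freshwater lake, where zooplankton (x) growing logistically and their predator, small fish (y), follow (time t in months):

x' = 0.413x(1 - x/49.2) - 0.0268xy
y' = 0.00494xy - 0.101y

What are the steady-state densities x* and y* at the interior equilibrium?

From dy/dt = 0 with y > 0: 0.00494x* = 0.101, so x* = 20.4.
Substitute into dx/dt = 0: 0.413(1 - 20.4/49.2) = 0.0268y*.
The bracket is 0.584, giving y* = 0.241/0.0268 = 9.01.

x* ≈ 20.4, y* ≈ 9.01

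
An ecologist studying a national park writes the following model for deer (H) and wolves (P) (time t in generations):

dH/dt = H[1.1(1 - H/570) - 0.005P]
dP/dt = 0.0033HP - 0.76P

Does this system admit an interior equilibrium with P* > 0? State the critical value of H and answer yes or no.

The predator equation gives dP/dt > 0 only when H > 0.76/0.0033 = 230.
Without the predator, H → K = 570. Since 570 > 230, the predator can invade and persist.

Threshold H = 230; K > 230, so yes, the predator persists.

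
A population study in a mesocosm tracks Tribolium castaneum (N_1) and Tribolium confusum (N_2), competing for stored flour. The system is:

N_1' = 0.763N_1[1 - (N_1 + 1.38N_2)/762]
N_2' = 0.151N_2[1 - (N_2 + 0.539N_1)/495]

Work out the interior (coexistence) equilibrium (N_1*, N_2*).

Setting both brackets to zero gives the nullclines N_1 + 1.38N_2 = 762 and 0.539N_1 + N_2 = 495.
Substituting N_2 = 495 - 0.539N_1 into the first: N_1(1 - 1.38·0.539) = 762 - 1.38·495.
So N_1* = 78.9/0.256 = 308, and then N_2* = 495 - 0.539·308 = 329.

N_1* ≈ 308, N_2* ≈ 329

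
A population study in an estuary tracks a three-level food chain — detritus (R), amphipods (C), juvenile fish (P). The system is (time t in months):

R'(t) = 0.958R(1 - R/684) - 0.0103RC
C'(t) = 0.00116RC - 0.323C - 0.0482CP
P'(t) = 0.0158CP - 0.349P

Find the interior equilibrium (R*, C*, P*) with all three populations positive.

From dP/dt = 0: 0.0158C* = 0.349, so C* = 22.1.
From dR/dt = 0: 0.958(1 - R*/684) = 0.0103·22.1, giving R* = 684·(1 - 0.237) = 522.
From dC/dt = 0: 0.00116·522 - 0.323 = 0.0482P*, so P* = 0.282/0.0482 = 5.85.

R* ≈ 522, C* ≈ 22.1, P* ≈ 5.85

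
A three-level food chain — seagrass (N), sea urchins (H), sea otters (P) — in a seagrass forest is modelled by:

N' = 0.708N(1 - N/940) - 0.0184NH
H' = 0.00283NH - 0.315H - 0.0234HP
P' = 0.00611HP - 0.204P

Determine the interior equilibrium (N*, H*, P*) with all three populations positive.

N* ≈ 124, H* ≈ 33.4, P* ≈ 1.58

From dP/dt = 0: 0.00611H* = 0.204, so H* = 33.4.
From dN/dt = 0: 0.708(1 - N*/940) = 0.0184·33.4, giving N* = 940·(1 - 0.868) = 124.
From dH/dt = 0: 0.00283·124 - 0.315 = 0.0234P*, so P* = 0.0369/0.0234 = 1.58.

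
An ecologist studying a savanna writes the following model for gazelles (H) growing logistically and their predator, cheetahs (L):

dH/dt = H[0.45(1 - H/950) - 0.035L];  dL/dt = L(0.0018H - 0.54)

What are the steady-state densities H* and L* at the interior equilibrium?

From dL/dt = 0 with L > 0: 0.0018H* = 0.54, so H* = 300.
Substitute into dH/dt = 0: 0.45(1 - 300/950) = 0.035L*.
The bracket is 0.684, giving L* = 0.308/0.035 = 8.8.

H* ≈ 300, L* ≈ 8.8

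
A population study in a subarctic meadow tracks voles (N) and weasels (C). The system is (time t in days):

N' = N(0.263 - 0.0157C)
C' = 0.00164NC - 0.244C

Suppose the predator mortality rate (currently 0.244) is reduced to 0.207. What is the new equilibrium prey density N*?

At the interior fixed point, setting dC/dt = 0 with C > 0 fixes N* = (predator death rate)/(NC coefficient) — independent of the other coefficients.
With the change, N* = 0.207/0.00164 = 126; it falls from 149.

N* ≈ 126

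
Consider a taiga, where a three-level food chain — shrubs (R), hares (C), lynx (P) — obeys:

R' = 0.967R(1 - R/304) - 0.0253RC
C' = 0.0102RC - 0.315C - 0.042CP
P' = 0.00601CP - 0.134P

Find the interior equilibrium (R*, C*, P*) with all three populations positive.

From dP/dt = 0: 0.00601C* = 0.134, so C* = 22.3.
From dR/dt = 0: 0.967(1 - R*/304) = 0.0253·22.3, giving R* = 304·(1 - 0.583) = 127.
From dC/dt = 0: 0.0102·127 - 0.315 = 0.042P*, so P* = 0.977/0.042 = 23.3.

R* ≈ 127, C* ≈ 22.3, P* ≈ 23.3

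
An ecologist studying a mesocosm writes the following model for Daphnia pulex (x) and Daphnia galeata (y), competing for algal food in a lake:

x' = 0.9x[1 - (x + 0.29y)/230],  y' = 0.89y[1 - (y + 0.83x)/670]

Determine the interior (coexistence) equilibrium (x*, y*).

x* ≈ 47, y* ≈ 631

Setting both brackets to zero gives the nullclines x + 0.29y = 230 and 0.83x + y = 670.
Substituting y = 670 - 0.83x into the first: x(1 - 0.29·0.83) = 230 - 0.29·670.
So x* = 35.7/0.759 = 47, and then y* = 670 - 0.83·47 = 631.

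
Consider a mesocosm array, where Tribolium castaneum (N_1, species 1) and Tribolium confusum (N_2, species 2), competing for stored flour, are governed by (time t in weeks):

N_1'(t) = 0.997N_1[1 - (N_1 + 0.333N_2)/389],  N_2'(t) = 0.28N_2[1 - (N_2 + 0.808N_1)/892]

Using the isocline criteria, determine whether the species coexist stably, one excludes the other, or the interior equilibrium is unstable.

stable coexistence

Compare the nullcline intercepts: K1/α12 = 389/0.333 = 1170 > K2 = 892; K2/α21 = 892/0.808 = 1100 > K1 = 389.
Since both inequalities hold, each species can invade when rare, so the interior equilibrium is stable.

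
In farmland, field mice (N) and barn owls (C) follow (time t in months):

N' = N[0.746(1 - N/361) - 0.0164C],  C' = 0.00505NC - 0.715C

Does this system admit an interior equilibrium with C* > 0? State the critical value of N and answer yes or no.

The predator equation gives dC/dt > 0 only when N > 0.715/0.00505 = 142.
Without the predator, N → K = 361. Since 361 > 142, the predator can invade and persist.

Threshold N = 142; K > 142, so yes, the predator persists.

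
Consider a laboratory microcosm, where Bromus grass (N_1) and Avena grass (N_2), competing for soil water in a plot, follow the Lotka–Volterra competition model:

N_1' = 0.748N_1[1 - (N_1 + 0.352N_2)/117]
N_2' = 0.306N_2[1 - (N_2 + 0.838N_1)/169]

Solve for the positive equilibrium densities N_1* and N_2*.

N_1* ≈ 81.6, N_2* ≈ 101

Setting both brackets to zero gives the nullclines N_1 + 0.352N_2 = 117 and 0.838N_1 + N_2 = 169.
Substituting N_2 = 169 - 0.838N_1 into the first: N_1(1 - 0.352·0.838) = 117 - 0.352·169.
So N_1* = 57.5/0.705 = 81.6, and then N_2* = 169 - 0.838·81.6 = 101.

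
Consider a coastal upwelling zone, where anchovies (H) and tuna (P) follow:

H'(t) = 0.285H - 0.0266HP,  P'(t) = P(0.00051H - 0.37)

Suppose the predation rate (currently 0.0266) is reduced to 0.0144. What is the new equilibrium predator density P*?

P* ≈ 19.8

At the interior fixed point, setting dH/dt = 0 with H > 0 fixes P* = (prey growth rate)/(HP coefficient) — independent of the other coefficients.
With the change, P* = 0.285/0.0144 = 19.8; it rises from 10.7.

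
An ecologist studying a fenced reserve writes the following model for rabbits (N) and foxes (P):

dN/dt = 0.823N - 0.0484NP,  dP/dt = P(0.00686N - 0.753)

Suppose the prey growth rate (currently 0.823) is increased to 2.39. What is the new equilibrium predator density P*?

At the interior fixed point, setting dN/dt = 0 with N > 0 fixes P* = (prey growth rate)/(NP coefficient) — independent of the other coefficients.
With the change, P* = 2.39/0.0484 = 49.4; it rises from 17.

P* ≈ 49.4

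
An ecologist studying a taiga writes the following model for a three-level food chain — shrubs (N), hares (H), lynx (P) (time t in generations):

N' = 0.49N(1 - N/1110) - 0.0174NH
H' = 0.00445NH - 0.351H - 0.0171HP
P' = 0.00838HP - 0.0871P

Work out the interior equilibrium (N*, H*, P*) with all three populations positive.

N* ≈ 700, H* ≈ 10.4, P* ≈ 162

From dP/dt = 0: 0.00838H* = 0.0871, so H* = 10.4.
From dN/dt = 0: 0.49(1 - N*/1110) = 0.0174·10.4, giving N* = 1110·(1 - 0.369) = 700.
From dH/dt = 0: 0.00445·700 - 0.351 = 0.0171P*, so P* = 2.77/0.0171 = 162.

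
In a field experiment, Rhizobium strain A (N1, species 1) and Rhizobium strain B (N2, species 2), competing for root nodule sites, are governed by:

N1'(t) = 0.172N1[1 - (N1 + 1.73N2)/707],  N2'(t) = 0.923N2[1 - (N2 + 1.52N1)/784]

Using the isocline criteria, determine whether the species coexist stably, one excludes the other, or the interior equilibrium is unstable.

unstable coexistence (outcome depends on initial conditions)

Compare the nullcline intercepts: K1/α12 = 707/1.73 = 409 < K2 = 784; K2/α21 = 784/1.52 = 516 < K1 = 707.
Since both are reversed, neither can invade when rare; the interior point is a saddle.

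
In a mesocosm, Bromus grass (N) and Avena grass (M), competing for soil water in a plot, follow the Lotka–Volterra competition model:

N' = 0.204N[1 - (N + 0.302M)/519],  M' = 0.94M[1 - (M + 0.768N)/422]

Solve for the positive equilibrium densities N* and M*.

N* ≈ 510, M* ≈ 30.5

Setting both brackets to zero gives the nullclines N + 0.302M = 519 and 0.768N + M = 422.
Substituting M = 422 - 0.768N into the first: N(1 - 0.302·0.768) = 519 - 0.302·422.
So N* = 392/0.768 = 510, and then M* = 422 - 0.768·510 = 30.5.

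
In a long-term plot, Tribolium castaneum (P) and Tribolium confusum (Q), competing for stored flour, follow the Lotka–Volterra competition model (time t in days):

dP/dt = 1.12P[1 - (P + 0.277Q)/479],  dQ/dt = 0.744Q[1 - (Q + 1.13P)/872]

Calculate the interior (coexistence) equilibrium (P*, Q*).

Setting both brackets to zero gives the nullclines P + 0.277Q = 479 and 1.13P + Q = 872.
Substituting Q = 872 - 1.13P into the first: P(1 - 0.277·1.13) = 479 - 0.277·872.
So P* = 237/0.687 = 346, and then Q* = 872 - 1.13·346 = 481.

P* ≈ 346, Q* ≈ 481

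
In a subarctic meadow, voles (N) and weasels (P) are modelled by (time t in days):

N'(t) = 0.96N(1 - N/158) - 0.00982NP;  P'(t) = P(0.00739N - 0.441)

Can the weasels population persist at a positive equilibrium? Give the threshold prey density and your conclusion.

The predator equation gives dP/dt > 0 only when N > 0.441/0.00739 = 59.7.
Without the predator, N → K = 158. Since 158 > 59.7, the predator can invade and persist.

Threshold N = 59.7; K > 59.7, so yes, the predator persists.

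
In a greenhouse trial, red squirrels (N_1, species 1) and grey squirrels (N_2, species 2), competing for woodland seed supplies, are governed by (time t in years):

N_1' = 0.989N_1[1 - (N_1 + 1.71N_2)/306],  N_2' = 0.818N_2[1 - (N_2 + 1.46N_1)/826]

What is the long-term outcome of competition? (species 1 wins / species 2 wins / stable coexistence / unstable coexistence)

species 2 excludes species 1

Compare the nullcline intercepts: K1/α12 = 306/1.71 = 179 < K2 = 826; K2/α21 = 826/1.46 = 566 > K1 = 306.
Since the inequalities point opposite ways, species 2 can invade but species 1 cannot.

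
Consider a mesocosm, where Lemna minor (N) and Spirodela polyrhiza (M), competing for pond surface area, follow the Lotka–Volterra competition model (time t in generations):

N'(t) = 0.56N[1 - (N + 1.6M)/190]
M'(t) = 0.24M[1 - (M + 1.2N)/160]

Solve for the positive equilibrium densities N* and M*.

N* ≈ 71.7, M* ≈ 73.9

Setting both brackets to zero gives the nullclines N + 1.6M = 190 and 1.2N + M = 160.
Substituting M = 160 - 1.2N into the first: N(1 - 1.6·1.2) = 190 - 1.6·160.
So N* = -66/-0.92 = 71.7, and then M* = 160 - 1.2·71.7 = 73.9.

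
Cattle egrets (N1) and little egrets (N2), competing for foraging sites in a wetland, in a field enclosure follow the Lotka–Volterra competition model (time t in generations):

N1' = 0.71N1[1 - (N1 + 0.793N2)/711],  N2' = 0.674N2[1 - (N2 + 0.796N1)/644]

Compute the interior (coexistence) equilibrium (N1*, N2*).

Setting both brackets to zero gives the nullclines N1 + 0.793N2 = 711 and 0.796N1 + N2 = 644.
Substituting N2 = 644 - 0.796N1 into the first: N1(1 - 0.793·0.796) = 711 - 0.793·644.
So N1* = 200/0.369 = 543, and then N2* = 644 - 0.796·543 = 212.

N1* ≈ 543, N2* ≈ 212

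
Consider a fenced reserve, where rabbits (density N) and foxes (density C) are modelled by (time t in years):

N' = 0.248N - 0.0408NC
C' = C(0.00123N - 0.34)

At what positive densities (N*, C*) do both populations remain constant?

Set dC/dt = 0 with C > 0: 0.00123N - 0.34 = 0, so N* = 0.34/0.00123 = 276.
Set dN/dt = 0 with N > 0: 0.248 - 0.0408C = 0, so C* = 0.248/0.0408 = 6.08.

N* ≈ 276, C* ≈ 6.08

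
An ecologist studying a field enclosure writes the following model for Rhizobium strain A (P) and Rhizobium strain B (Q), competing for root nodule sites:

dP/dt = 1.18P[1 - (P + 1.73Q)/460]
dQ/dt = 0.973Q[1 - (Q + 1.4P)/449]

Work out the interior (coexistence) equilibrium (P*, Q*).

P* ≈ 223, Q* ≈ 137

Setting both brackets to zero gives the nullclines P + 1.73Q = 460 and 1.4P + Q = 449.
Substituting Q = 449 - 1.4P into the first: P(1 - 1.73·1.4) = 460 - 1.73·449.
So P* = -317/-1.42 = 223, and then Q* = 449 - 1.4·223 = 137.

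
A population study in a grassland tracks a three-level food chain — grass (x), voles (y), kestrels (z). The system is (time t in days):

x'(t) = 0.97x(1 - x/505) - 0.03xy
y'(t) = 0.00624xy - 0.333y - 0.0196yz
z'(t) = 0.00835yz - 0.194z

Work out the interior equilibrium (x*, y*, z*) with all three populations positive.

x* ≈ 142, y* ≈ 23.2, z* ≈ 28.3

From dz/dt = 0: 0.00835y* = 0.194, so y* = 23.2.
From dx/dt = 0: 0.97(1 - x*/505) = 0.03·23.2, giving x* = 505·(1 - 0.719) = 142.
From dy/dt = 0: 0.00624·142 - 0.333 = 0.0196z*, so z* = 0.554/0.0196 = 28.3.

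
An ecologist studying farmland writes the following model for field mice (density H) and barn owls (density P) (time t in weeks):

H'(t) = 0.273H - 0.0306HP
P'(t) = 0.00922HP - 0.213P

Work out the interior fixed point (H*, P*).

Set dP/dt = 0 with P > 0: 0.00922H - 0.213 = 0, so H* = 0.213/0.00922 = 23.1.
Set dH/dt = 0 with H > 0: 0.273 - 0.0306P = 0, so P* = 0.273/0.0306 = 8.92.

H* ≈ 23.1, P* ≈ 8.92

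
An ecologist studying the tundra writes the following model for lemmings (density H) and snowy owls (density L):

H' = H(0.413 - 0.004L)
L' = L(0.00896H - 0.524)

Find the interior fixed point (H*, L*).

H* ≈ 58.5, L* ≈ 103

Set dL/dt = 0 with L > 0: 0.00896H - 0.524 = 0, so H* = 0.524/0.00896 = 58.5.
Set dH/dt = 0 with H > 0: 0.413 - 0.004L = 0, so L* = 0.413/0.004 = 103.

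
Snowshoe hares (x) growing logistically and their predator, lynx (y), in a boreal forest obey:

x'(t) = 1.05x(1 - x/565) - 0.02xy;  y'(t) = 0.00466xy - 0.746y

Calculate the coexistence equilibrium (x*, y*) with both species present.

x* ≈ 160, y* ≈ 37.6

From dy/dt = 0 with y > 0: 0.00466x* = 0.746, so x* = 160.
Substitute into dx/dt = 0: 1.05(1 - 160/565) = 0.02y*.
The bracket is 0.717, giving y* = 0.752/0.02 = 37.6.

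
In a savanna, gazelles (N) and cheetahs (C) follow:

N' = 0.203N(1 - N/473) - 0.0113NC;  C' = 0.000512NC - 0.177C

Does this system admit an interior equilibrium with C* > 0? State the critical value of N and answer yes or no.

The predator equation gives dC/dt > 0 only when N > 0.177/0.000512 = 346.
Without the predator, N → K = 473. Since 473 > 346, the predator can invade and persist.

Threshold N = 346; K > 346, so yes, the predator persists.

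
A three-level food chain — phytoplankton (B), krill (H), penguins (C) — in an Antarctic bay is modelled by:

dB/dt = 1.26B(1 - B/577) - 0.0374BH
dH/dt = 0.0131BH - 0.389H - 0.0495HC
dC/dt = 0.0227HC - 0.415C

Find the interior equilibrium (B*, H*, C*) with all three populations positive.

From dC/dt = 0: 0.0227H* = 0.415, so H* = 18.3.
From dB/dt = 0: 1.26(1 - B*/577) = 0.0374·18.3, giving B* = 577·(1 - 0.543) = 264.
From dH/dt = 0: 0.0131·264 - 0.389 = 0.0495C*, so C* = 3.07/0.0495 = 62.

B* ≈ 264, H* ≈ 18.3, C* ≈ 62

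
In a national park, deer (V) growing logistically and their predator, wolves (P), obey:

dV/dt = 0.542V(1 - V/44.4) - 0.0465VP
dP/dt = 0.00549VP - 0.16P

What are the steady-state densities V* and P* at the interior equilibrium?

From dP/dt = 0 with P > 0: 0.00549V* = 0.16, so V* = 29.1.
Substitute into dV/dt = 0: 0.542(1 - 29.1/44.4) = 0.0465P*.
The bracket is 0.344, giving P* = 0.186/0.0465 = 4.01.

V* ≈ 29.1, P* ≈ 4.01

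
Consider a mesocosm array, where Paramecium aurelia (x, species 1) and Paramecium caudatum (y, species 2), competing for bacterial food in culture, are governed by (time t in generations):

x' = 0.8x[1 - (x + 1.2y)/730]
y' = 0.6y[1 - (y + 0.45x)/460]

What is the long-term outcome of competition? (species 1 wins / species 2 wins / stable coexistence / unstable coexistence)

Compare the nullcline intercepts: K1/α12 = 730/1.2 = 608 > K2 = 460; K2/α21 = 460/0.45 = 1020 > K1 = 730.
Since both inequalities hold, each species can invade when rare, so the interior equilibrium is stable.

stable coexistence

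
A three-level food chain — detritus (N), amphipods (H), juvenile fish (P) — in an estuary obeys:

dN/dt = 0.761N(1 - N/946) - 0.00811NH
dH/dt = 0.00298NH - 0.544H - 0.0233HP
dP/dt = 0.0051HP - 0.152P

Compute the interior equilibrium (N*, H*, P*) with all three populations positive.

From dP/dt = 0: 0.0051H* = 0.152, so H* = 29.8.
From dN/dt = 0: 0.761(1 - N*/946) = 0.00811·29.8, giving N* = 946·(1 - 0.318) = 646.
From dH/dt = 0: 0.00298·646 - 0.544 = 0.0233P*, so P* = 1.38/0.0233 = 59.2.

N* ≈ 646, H* ≈ 29.8, P* ≈ 59.2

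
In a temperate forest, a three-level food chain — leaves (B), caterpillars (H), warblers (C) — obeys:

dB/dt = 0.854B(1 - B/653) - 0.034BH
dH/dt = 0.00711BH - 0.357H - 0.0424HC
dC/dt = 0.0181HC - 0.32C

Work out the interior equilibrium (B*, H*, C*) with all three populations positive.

B* ≈ 193, H* ≈ 17.7, C* ≈ 24

From dC/dt = 0: 0.0181H* = 0.32, so H* = 17.7.
From dB/dt = 0: 0.854(1 - B*/653) = 0.034·17.7, giving B* = 653·(1 - 0.704) = 193.
From dH/dt = 0: 0.00711·193 - 0.357 = 0.0424C*, so C* = 1.02/0.0424 = 24.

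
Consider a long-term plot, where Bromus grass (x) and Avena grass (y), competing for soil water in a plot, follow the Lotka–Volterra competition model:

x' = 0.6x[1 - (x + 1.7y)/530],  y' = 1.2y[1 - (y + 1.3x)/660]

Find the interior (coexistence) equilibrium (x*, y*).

Setting both brackets to zero gives the nullclines x + 1.7y = 530 and 1.3x + y = 660.
Substituting y = 660 - 1.3x into the first: x(1 - 1.7·1.3) = 530 - 1.7·660.
So x* = -592/-1.21 = 489, and then y* = 660 - 1.3·489 = 24.

x* ≈ 489, y* ≈ 24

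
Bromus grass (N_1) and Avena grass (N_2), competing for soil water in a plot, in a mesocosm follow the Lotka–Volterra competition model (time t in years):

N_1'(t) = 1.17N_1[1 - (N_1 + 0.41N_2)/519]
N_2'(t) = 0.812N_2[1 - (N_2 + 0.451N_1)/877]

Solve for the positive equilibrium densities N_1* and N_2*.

Setting both brackets to zero gives the nullclines N_1 + 0.41N_2 = 519 and 0.451N_1 + N_2 = 877.
Substituting N_2 = 877 - 0.451N_1 into the first: N_1(1 - 0.41·0.451) = 519 - 0.41·877.
So N_1* = 159/0.815 = 196, and then N_2* = 877 - 0.451·196 = 789.

N_1* ≈ 196, N_2* ≈ 789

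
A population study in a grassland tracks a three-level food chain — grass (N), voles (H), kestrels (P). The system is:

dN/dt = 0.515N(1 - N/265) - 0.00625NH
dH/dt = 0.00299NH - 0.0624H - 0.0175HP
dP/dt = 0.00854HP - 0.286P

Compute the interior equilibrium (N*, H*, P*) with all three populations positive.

N* ≈ 157, H* ≈ 33.5, P* ≈ 23.3

From dP/dt = 0: 0.00854H* = 0.286, so H* = 33.5.
From dN/dt = 0: 0.515(1 - N*/265) = 0.00625·33.5, giving N* = 265·(1 - 0.406) = 157.
From dH/dt = 0: 0.00299·157 - 0.0624 = 0.0175P*, so P* = 0.408/0.0175 = 23.3.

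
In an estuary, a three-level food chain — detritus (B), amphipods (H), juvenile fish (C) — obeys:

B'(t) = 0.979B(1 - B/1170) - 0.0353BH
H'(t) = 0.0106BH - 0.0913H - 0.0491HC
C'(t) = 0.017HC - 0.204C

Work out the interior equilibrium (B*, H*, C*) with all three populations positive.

B* ≈ 664, H* ≈ 12, C* ≈ 141

From dC/dt = 0: 0.017H* = 0.204, so H* = 12.
From dB/dt = 0: 0.979(1 - B*/1170) = 0.0353·12, giving B* = 1170·(1 - 0.433) = 664.
From dH/dt = 0: 0.0106·664 - 0.0913 = 0.0491C*, so C* = 6.94/0.0491 = 141.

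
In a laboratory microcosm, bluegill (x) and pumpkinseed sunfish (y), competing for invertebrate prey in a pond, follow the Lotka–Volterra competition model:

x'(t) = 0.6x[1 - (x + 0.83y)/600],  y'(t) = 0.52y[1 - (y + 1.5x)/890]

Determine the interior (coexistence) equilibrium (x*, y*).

Setting both brackets to zero gives the nullclines x + 0.83y = 600 and 1.5x + y = 890.
Substituting y = 890 - 1.5x into the first: x(1 - 0.83·1.5) = 600 - 0.83·890.
So x* = -139/-0.245 = 566, and then y* = 890 - 1.5·566 = 40.8.

x* ≈ 566, y* ≈ 40.8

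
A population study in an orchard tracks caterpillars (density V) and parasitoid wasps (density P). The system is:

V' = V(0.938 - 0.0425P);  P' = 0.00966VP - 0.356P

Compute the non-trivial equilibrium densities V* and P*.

V* ≈ 36.9, P* ≈ 22.1

Set dP/dt = 0 with P > 0: 0.00966V - 0.356 = 0, so V* = 0.356/0.00966 = 36.9.
Set dV/dt = 0 with V > 0: 0.938 - 0.0425P = 0, so P* = 0.938/0.0425 = 22.1.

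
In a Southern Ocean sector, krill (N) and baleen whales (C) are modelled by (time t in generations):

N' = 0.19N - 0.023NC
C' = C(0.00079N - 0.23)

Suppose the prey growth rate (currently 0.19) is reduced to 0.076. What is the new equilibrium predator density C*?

At the interior fixed point, setting dN/dt = 0 with N > 0 fixes C* = (prey growth rate)/(NC coefficient) — independent of the other coefficients.
With the change, C* = 0.076/0.023 = 3.3; it falls from 8.26.

C* ≈ 3.3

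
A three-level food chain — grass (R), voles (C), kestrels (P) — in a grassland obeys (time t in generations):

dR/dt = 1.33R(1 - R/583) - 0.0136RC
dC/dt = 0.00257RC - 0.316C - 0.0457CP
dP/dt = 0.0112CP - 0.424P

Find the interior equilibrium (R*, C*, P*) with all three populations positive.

R* ≈ 357, C* ≈ 37.9, P* ≈ 13.2

From dP/dt = 0: 0.0112C* = 0.424, so C* = 37.9.
From dR/dt = 0: 1.33(1 - R*/583) = 0.0136·37.9, giving R* = 583·(1 - 0.387) = 357.
From dC/dt = 0: 0.00257·357 - 0.316 = 0.0457P*, so P* = 0.602/0.0457 = 13.2.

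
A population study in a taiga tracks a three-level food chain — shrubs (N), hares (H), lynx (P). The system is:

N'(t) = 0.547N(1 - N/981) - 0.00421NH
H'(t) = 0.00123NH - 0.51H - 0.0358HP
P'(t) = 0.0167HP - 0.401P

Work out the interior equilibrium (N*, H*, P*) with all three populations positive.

From dP/dt = 0: 0.0167H* = 0.401, so H* = 24.
From dN/dt = 0: 0.547(1 - N*/981) = 0.00421·24, giving N* = 981·(1 - 0.185) = 800.
From dH/dt = 0: 0.00123·800 - 0.51 = 0.0358P*, so P* = 0.474/0.0358 = 13.2.

N* ≈ 800, H* ≈ 24, P* ≈ 13.2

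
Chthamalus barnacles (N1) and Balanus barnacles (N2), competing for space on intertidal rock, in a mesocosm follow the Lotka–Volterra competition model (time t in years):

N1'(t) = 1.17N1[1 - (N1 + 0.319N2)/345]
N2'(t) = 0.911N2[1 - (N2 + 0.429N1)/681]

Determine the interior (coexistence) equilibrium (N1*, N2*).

N1* ≈ 148, N2* ≈ 618

Setting both brackets to zero gives the nullclines N1 + 0.319N2 = 345 and 0.429N1 + N2 = 681.
Substituting N2 = 681 - 0.429N1 into the first: N1(1 - 0.319·0.429) = 345 - 0.319·681.
So N1* = 128/0.863 = 148, and then N2* = 681 - 0.429·148 = 618.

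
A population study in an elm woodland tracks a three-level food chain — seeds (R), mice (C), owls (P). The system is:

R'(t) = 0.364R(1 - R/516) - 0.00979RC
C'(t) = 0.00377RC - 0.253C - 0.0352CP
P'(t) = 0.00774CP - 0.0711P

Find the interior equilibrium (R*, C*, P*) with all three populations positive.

From dP/dt = 0: 0.00774C* = 0.0711, so C* = 9.19.
From dR/dt = 0: 0.364(1 - R*/516) = 0.00979·9.19, giving R* = 516·(1 - 0.247) = 389.
From dC/dt = 0: 0.00377·389 - 0.253 = 0.0352P*, so P* = 1.21/0.0352 = 34.4.

R* ≈ 389, C* ≈ 9.19, P* ≈ 34.4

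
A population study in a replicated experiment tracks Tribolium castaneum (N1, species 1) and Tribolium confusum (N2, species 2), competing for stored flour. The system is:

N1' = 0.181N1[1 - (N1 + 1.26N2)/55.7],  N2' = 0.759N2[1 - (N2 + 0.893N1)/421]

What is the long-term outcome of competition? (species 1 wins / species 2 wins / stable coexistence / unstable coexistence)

Compare the nullcline intercepts: K1/α12 = 55.7/1.26 = 44.2 < K2 = 421; K2/α21 = 421/0.893 = 471 > K1 = 55.7.
Since the inequalities point opposite ways, species 2 can invade but species 1 cannot.

species 2 excludes species 1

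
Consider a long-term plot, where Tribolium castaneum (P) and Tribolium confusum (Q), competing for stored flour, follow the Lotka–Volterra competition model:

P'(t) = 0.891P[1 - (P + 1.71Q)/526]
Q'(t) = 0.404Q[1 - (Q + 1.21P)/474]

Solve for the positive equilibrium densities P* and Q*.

Setting both brackets to zero gives the nullclines P + 1.71Q = 526 and 1.21P + Q = 474.
Substituting Q = 474 - 1.21P into the first: P(1 - 1.71·1.21) = 526 - 1.71·474.
So P* = -285/-1.07 = 266, and then Q* = 474 - 1.21·266 = 152.

P* ≈ 266, Q* ≈ 152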